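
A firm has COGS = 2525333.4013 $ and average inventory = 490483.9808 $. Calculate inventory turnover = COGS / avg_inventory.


Turnover = 2525333.4013 / 490483.9808 = 5.1487

5.1487


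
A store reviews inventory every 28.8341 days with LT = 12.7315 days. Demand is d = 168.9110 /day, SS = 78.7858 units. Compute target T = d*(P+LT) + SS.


P + LT = 41.5656
d*(P+LT) = 168.9110 * 41.5656 = 7020.8871
T = 7020.8871 + 78.7858 = 7099.6729

7099.6729 units


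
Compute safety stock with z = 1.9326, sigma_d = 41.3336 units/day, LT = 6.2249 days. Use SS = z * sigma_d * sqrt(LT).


sqrt(LT) = sqrt(6.2249) = 2.4950
SS = 1.9326 * 41.3336 * 2.4950 = 199.3019

199.3019 units


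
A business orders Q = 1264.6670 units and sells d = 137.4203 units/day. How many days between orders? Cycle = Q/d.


Cycle = 1264.6670 / 137.4203 = 9.2029

9.2029 days


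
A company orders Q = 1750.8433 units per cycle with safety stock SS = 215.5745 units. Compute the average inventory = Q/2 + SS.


Q/2 = 875.4216
Avg = 875.4216 + 215.5745 = 1090.9961

1090.9961 units


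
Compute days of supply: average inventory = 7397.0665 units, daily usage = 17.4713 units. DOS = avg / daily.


DOS = 7397.0665 / 17.4713 = 423.3839

423.3839 days


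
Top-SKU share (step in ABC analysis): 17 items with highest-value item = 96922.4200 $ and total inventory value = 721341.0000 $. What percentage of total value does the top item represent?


Top item = 96922.4200
Total = 721341.0000
Percentage = 96922.4200 / 721341.0000 * 100 = 13.4364

13.4364%


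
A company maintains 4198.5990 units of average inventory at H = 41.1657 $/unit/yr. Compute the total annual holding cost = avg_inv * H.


Cost = 4198.5990 * 41.1657 = 172838.2669

172838.2669 $/yr


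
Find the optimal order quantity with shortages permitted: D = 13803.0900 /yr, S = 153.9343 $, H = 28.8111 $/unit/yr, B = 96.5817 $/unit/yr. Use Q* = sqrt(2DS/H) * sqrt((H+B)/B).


sqrt(2DS/H) = 384.0528
sqrt((H+B)/B) = 1.1394
Q* = 384.0528 * 1.1394 = 437.6025

437.6025 units


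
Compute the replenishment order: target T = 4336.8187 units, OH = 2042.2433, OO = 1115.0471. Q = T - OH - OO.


Inventory position = OH + OO = 2042.2433 + 1115.0471 = 3157.2904
Q = 4336.8187 - 3157.2904 = 1179.5283

1179.5283 units


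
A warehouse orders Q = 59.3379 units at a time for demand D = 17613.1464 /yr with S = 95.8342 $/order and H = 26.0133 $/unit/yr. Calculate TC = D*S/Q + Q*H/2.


Ordering cost = D*S/Q = 28446.2678
Holding cost = Q*H/2 = 771.7873
TC = 28446.2678 + 771.7873 = 29218.0551

29218.0551 $/yr


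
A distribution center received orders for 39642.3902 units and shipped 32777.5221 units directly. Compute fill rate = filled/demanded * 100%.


FR = 32777.5221 / 39642.3902 * 100 = 82.6830

82.6830%


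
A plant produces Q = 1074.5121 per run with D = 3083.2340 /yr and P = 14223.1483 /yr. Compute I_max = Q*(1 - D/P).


D/P = 0.2168
1 - D/P = 0.7832
I_max = 1074.5121 * 0.7832 = 841.5839

841.5839 units


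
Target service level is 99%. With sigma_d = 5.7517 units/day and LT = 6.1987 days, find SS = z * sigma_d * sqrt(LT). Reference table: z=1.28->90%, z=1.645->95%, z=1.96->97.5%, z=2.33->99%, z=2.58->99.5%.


From the table, SL = 99% corresponds to z = 2.33
sqrt(LT) = sqrt(6.1987) = 2.4897
SS = 2.33 * 5.7517 * 2.4897 = 33.3659

33.3659 units


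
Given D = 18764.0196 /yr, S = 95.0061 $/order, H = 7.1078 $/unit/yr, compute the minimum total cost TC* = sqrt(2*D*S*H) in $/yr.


2*D*S*H = 25342097.8424
TC* = sqrt(25342097.8424) = 5034.0935

5034.0935 $/yr


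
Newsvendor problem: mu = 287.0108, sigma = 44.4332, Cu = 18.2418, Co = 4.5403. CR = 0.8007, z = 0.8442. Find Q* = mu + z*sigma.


CR = Cu/(Cu+Co) = 18.2418/(18.2418+4.5403) = 0.8007
z = 0.8442
Q* = 287.0108 + 0.8442 * 44.4332 = 324.5213

324.5213 units


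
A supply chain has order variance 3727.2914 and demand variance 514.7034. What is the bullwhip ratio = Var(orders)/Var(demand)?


BW = 3727.2914 / 514.7034 = 7.2416

7.2416


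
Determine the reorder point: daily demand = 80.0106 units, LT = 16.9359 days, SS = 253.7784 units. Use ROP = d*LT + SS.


d*LT = 80.0106 * 16.9359 = 1355.0515
ROP = 1355.0515 + 253.7784 = 1608.8299

1608.8299 units


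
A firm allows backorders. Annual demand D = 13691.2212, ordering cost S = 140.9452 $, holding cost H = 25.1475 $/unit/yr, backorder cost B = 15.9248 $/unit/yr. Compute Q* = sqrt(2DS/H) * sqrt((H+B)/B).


sqrt(2DS/H) = 391.7544
sqrt((H+B)/B) = 1.6060
Q* = 391.7544 * 1.6060 = 629.1459

629.1459 units


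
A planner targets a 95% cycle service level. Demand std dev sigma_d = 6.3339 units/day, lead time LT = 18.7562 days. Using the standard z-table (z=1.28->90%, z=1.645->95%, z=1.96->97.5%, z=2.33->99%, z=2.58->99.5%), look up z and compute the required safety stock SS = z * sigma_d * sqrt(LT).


From the table, SL = 95% corresponds to z = 1.645
sqrt(LT) = sqrt(18.7562) = 4.3308
SS = 1.645 * 6.3339 * 4.3308 = 45.1242

45.1242 units


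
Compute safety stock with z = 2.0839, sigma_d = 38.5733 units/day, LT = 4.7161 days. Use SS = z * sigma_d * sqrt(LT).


sqrt(LT) = sqrt(4.7161) = 2.1717
SS = 2.0839 * 38.5733 * 2.1717 = 174.5642

174.5642 units


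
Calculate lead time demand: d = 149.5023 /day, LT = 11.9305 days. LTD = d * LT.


LTD = 149.5023 * 11.9305 = 1783.6372

1783.6372 units


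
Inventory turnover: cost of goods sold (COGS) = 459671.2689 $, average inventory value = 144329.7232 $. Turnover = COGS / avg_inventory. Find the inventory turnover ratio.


Turnover = 459671.2689 / 144329.7232 = 3.1849

3.1849


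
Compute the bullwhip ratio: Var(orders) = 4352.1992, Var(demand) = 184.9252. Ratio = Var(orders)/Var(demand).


BW = 4352.1992 / 184.9252 = 23.5349

23.5349


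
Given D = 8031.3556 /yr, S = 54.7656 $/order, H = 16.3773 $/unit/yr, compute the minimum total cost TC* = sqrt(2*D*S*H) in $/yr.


2*D*S*H = 14406849.0433
TC* = sqrt(14406849.0433) = 3795.6355

3795.6355 $/yr


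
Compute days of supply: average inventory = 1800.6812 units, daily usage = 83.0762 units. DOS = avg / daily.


DOS = 1800.6812 / 83.0762 = 21.6751

21.6751 days


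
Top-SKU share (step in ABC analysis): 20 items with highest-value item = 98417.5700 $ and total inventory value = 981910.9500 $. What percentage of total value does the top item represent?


Top item = 98417.5700
Total = 981910.9500
Percentage = 98417.5700 / 981910.9500 * 100 = 10.0231

10.0231%


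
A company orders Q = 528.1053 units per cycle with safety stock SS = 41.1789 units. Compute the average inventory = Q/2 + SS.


Q/2 = 264.0527
Avg = 264.0527 + 41.1789 = 305.2316

305.2316 units


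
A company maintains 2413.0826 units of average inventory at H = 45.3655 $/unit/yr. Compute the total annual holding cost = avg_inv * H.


Cost = 2413.0826 * 45.3655 = 109470.6987

109470.6987 $/yr


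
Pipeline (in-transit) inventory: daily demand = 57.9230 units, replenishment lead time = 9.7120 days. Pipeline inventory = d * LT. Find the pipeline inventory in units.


Pipeline = 57.9230 * 9.7120 = 562.5482

562.5482 units


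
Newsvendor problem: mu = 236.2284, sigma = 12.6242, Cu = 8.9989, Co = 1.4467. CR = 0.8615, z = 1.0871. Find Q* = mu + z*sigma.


CR = Cu/(Cu+Co) = 8.9989/(8.9989+1.4467) = 0.8615
z = 1.0871
Q* = 236.2284 + 1.0871 * 12.6242 = 249.9522

249.9522 units


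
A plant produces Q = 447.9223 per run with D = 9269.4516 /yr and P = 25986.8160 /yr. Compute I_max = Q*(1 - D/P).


D/P = 0.3567
1 - D/P = 0.6433
I_max = 447.9223 * 0.6433 = 288.1492

288.1492 units


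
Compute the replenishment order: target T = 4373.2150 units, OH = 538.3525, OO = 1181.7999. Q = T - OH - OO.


Inventory position = OH + OO = 538.3525 + 1181.7999 = 1720.1524
Q = 4373.2150 - 1720.1524 = 2653.0626

2653.0626 units


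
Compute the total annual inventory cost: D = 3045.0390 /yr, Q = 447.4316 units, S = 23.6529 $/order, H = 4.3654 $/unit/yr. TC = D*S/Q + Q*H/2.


Ordering cost = D*S/Q = 160.9721
Holding cost = Q*H/2 = 976.6090
TC = 160.9721 + 976.6090 = 1137.5811

1137.5811 $/yr


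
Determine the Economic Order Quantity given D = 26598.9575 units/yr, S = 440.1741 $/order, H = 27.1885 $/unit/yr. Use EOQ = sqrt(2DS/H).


2*D*S = 2 * 26598.9575 * 440.1741 = 23416344.3570
2*D*S/H = 861259.1484
EOQ = sqrt(861259.1484) = 928.0405

928.0405 units


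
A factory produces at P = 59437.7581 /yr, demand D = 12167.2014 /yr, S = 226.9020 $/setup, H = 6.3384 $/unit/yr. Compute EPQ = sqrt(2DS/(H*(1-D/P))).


1 - D/P = 1 - 0.2047 = 0.7953
H*(1-D/P) = 5.0409
2DS = 5521524.6641
EPQ = sqrt(1095345.3697) = 1046.5875

1046.5875 units


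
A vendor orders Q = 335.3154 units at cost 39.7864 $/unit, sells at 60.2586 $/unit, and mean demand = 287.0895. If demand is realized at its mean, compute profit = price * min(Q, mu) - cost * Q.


Sales at mu = min(335.3154, 287.0895) = 287.0895
Revenue = 60.2586 * 287.0895 = 17299.6113
Total cost = 39.7864 * 335.3154 = 13340.9926
Profit = 17299.6113 - 13340.9926 = 3958.6187

3958.6187 $


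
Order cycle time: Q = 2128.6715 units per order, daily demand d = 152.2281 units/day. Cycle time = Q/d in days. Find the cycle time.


Cycle = 2128.6715 / 152.2281 = 13.9834

13.9834 days


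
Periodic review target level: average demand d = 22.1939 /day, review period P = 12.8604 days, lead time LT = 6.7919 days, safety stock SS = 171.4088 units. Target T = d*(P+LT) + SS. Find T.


P + LT = 19.6523
d*(P+LT) = 22.1939 * 19.6523 = 436.1612
T = 436.1612 + 171.4088 = 607.5700

607.5700 units


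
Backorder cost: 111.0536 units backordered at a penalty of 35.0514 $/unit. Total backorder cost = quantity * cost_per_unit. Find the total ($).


Total = 111.0536 * 35.0514 = 3892.5842

3892.5842 $


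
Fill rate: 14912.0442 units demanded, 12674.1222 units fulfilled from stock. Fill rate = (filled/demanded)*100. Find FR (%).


FR = 12674.1222 / 14912.0442 * 100 = 84.9925

84.9925%


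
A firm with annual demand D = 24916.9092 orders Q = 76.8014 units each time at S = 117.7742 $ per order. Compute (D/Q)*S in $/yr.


Number of orders = D/Q = 324.4330
Cost = 324.4330 * 117.7742 = 38209.8379

38209.8379 $/yr


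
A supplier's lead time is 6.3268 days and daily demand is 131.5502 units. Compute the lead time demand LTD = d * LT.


LTD = 131.5502 * 6.3268 = 832.2918

832.2918 units


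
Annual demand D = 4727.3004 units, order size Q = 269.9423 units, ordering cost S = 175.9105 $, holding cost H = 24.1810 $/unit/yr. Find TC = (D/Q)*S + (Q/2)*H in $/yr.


Ordering cost = D*S/Q = 3080.5908
Holding cost = Q*H/2 = 3263.7374
TC = 3080.5908 + 3263.7374 = 6344.3282

6344.3282 $/yr


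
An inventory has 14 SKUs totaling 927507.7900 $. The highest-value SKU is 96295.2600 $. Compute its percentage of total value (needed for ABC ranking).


Top item = 96295.2600
Total = 927507.7900
Percentage = 96295.2600 / 927507.7900 * 100 = 10.3822

10.3822%


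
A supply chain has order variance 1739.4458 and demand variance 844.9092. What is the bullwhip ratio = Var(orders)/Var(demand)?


BW = 1739.4458 / 844.9092 = 2.0587

2.0587


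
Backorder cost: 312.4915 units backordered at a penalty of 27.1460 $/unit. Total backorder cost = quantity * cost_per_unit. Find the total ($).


Total = 312.4915 * 27.1460 = 8482.8943

8482.8943 $


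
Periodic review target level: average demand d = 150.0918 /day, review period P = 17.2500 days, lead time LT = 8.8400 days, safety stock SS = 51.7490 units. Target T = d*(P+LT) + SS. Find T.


P + LT = 26.0900
d*(P+LT) = 150.0918 * 26.0900 = 3915.8951
T = 3915.8951 + 51.7490 = 3967.6441

3967.6441 units


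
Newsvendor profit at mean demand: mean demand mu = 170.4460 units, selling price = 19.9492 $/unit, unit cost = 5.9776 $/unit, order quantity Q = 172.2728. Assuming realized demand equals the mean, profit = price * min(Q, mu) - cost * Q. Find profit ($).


Sales at mu = min(172.2728, 170.4460) = 170.4460
Revenue = 19.9492 * 170.4460 = 3400.2613
Total cost = 5.9776 * 172.2728 = 1029.7779
Profit = 3400.2613 - 1029.7779 = 2370.4835

2370.4835 $


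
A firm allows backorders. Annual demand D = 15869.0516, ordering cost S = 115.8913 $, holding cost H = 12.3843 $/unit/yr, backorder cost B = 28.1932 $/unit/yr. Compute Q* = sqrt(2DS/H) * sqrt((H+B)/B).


sqrt(2DS/H) = 544.9795
sqrt((H+B)/B) = 1.1997
Q* = 544.9795 * 1.1997 = 653.8086

653.8086 units


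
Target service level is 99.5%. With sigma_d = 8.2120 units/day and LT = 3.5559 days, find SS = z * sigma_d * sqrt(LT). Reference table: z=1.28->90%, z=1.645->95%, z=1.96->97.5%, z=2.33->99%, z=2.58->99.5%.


From the table, SL = 99.5% corresponds to z = 2.58
sqrt(LT) = sqrt(3.5559) = 1.8857
SS = 2.58 * 8.2120 * 1.8857 = 39.9524

39.9524 units


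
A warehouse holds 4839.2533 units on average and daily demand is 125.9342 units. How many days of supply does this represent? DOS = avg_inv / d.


DOS = 4839.2533 / 125.9342 = 38.4268

38.4268 days


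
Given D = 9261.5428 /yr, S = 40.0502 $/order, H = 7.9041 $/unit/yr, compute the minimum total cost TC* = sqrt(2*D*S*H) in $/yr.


2*D*S*H = 5863682.5333
TC* = sqrt(5863682.5333) = 2421.5042

2421.5042 $/yr


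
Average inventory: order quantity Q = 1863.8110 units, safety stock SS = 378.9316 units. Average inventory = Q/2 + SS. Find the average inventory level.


Q/2 = 931.9055
Avg = 931.9055 + 378.9316 = 1310.8371

1310.8371 units


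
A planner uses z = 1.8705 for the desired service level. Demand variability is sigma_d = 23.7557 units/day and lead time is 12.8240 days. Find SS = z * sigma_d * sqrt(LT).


sqrt(LT) = sqrt(12.8240) = 3.5811
SS = 1.8705 * 23.7557 * 3.5811 = 159.1246

159.1246 units


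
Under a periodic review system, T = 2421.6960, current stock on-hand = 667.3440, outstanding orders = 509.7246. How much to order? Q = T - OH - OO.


Inventory position = OH + OO = 667.3440 + 509.7246 = 1177.0686
Q = 2421.6960 - 1177.0686 = 1244.6274

1244.6274 units


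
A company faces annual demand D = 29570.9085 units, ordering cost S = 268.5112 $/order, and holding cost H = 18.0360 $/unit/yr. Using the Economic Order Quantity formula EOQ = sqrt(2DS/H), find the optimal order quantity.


2*D*S = 2 * 29570.9085 * 268.5112 = 15880240.2529
2*D*S/H = 880474.6204
EOQ = sqrt(880474.6204) = 938.3361

938.3361 units


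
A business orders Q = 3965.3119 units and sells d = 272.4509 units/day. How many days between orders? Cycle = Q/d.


Cycle = 3965.3119 / 272.4509 = 14.5542

14.5542 days


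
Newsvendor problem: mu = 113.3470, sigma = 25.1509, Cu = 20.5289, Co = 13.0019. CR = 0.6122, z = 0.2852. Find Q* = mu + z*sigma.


CR = Cu/(Cu+Co) = 20.5289/(20.5289+13.0019) = 0.6122
z = 0.2852
Q* = 113.3470 + 0.2852 * 25.1509 = 120.5200

120.5200 units


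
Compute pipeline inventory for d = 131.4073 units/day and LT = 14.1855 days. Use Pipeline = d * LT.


Pipeline = 131.4073 * 14.1855 = 1864.0783

1864.0783 units


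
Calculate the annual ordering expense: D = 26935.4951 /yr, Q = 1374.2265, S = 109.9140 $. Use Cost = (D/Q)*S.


Number of orders = D/Q = 19.6005
Cost = 19.6005 * 109.9140 = 2154.3668

2154.3668 $/yr


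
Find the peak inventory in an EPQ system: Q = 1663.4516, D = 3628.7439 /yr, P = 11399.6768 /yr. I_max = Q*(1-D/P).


D/P = 0.3183
1 - D/P = 0.6817
I_max = 1663.4516 * 0.6817 = 1133.9419

1133.9419 units


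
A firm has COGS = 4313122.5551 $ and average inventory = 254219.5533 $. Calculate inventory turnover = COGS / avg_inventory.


Turnover = 4313122.5551 / 254219.5533 = 16.9661

16.9661


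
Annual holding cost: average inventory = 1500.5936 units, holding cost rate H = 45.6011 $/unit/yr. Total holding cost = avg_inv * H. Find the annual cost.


Cost = 1500.5936 * 45.6011 = 68428.7188

68428.7188 $/yr


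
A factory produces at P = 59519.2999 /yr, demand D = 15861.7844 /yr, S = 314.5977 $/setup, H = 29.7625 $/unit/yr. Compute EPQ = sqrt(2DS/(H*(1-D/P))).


1 - D/P = 1 - 0.2665 = 0.7335
H*(1-D/P) = 21.8308
2DS = 9980161.7803
EPQ = sqrt(457158.6802) = 676.1351

676.1351 units


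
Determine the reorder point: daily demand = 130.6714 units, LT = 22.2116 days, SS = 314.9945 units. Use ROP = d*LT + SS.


d*LT = 130.6714 * 22.2116 = 2902.4209
ROP = 2902.4209 + 314.9945 = 3217.4154

3217.4154 units


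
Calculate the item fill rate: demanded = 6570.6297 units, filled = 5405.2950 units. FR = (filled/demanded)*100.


FR = 5405.2950 / 6570.6297 * 100 = 82.2645

82.2645%


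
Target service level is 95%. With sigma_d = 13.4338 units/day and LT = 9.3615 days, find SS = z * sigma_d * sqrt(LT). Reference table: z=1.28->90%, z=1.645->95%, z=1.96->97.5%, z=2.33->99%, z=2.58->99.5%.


From the table, SL = 95% corresponds to z = 1.645
sqrt(LT) = sqrt(9.3615) = 3.0597
SS = 1.645 * 13.4338 * 3.0597 = 67.6141

67.6141 units


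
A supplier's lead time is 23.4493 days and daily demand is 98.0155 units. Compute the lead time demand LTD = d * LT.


LTD = 98.0155 * 23.4493 = 2298.3949

2298.3949 units


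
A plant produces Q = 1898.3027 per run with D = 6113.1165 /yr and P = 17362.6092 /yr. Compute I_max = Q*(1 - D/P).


D/P = 0.3521
1 - D/P = 0.6479
I_max = 1898.3027 * 0.6479 = 1229.9385

1229.9385 units


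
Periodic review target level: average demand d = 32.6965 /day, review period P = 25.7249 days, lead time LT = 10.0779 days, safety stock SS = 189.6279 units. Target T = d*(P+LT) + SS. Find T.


P + LT = 35.8028
d*(P+LT) = 32.6965 * 35.8028 = 1170.6263
T = 1170.6263 + 189.6279 = 1360.2542

1360.2542 units


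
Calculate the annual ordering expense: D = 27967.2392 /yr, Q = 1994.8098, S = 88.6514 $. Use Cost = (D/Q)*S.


Number of orders = D/Q = 14.0200
Cost = 14.0200 * 88.6514 = 1242.8929

1242.8929 $/yr


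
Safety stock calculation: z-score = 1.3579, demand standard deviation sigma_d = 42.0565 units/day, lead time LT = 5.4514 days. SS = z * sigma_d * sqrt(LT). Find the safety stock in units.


sqrt(LT) = sqrt(5.4514) = 2.3348
SS = 1.3579 * 42.0565 * 2.3348 = 133.3383

133.3383 units


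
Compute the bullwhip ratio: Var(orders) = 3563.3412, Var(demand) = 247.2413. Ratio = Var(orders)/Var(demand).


BW = 3563.3412 / 247.2413 = 14.4124

14.4124


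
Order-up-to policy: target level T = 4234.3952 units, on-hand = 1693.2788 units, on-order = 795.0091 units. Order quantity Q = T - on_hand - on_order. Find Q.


Inventory position = OH + OO = 1693.2788 + 795.0091 = 2488.2879
Q = 4234.3952 - 2488.2879 = 1746.1073

1746.1073 units


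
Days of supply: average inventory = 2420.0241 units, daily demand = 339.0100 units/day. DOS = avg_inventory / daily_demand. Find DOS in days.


DOS = 2420.0241 / 339.0100 = 7.1385

7.1385 days


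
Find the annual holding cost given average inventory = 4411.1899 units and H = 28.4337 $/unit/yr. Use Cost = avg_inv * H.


Cost = 4411.1899 * 28.4337 = 125426.4503

125426.4503 $/yr


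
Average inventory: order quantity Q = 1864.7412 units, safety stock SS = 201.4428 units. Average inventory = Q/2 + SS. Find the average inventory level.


Q/2 = 932.3706
Avg = 932.3706 + 201.4428 = 1133.8134

1133.8134 units


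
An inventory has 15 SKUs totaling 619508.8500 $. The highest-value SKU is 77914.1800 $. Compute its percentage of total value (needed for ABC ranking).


Top item = 77914.1800
Total = 619508.8500
Percentage = 77914.1800 / 619508.8500 * 100 = 12.5768

12.5768%


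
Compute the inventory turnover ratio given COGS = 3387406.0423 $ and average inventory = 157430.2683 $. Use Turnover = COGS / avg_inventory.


Turnover = 3387406.0423 / 157430.2683 = 21.5169

21.5169


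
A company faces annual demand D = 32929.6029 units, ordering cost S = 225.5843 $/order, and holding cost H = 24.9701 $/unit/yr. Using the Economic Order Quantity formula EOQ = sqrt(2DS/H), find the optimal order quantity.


2*D*S = 2 * 32929.6029 * 225.5843 = 14856802.8389
2*D*S/H = 594983.7141
EOQ = sqrt(594983.7141) = 771.3519

771.3519 units


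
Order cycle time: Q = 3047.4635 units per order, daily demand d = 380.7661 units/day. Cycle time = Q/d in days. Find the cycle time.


Cycle = 3047.4635 / 380.7661 = 8.0035

8.0035 days


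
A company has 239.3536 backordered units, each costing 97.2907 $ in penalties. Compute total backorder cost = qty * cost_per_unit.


Total = 239.3536 * 97.2907 = 23286.8793

23286.8793 $


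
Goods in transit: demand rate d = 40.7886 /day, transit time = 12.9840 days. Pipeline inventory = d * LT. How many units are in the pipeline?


Pipeline = 40.7886 * 12.9840 = 529.5992

529.5992 units


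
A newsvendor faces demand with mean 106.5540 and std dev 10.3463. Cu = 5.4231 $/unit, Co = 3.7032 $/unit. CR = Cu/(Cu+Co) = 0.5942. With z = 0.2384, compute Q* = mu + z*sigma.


CR = Cu/(Cu+Co) = 5.4231/(5.4231+3.7032) = 0.5942
z = 0.2384
Q* = 106.5540 + 0.2384 * 10.3463 = 109.0206

109.0206 units


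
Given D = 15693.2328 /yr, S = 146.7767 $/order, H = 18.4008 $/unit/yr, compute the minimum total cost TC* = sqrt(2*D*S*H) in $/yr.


2*D*S*H = 84768839.3974
TC* = sqrt(84768839.3974) = 9206.9995

9206.9995 $/yr


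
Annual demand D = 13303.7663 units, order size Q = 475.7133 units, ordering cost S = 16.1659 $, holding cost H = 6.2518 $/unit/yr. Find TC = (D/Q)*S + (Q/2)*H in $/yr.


Ordering cost = D*S/Q = 452.0945
Holding cost = Q*H/2 = 1487.0322
TC = 452.0945 + 1487.0322 = 1939.1267

1939.1267 $/yr


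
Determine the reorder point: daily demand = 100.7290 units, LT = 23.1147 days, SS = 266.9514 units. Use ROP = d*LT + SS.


d*LT = 100.7290 * 23.1147 = 2328.3206
ROP = 2328.3206 + 266.9514 = 2595.2720

2595.2720 units


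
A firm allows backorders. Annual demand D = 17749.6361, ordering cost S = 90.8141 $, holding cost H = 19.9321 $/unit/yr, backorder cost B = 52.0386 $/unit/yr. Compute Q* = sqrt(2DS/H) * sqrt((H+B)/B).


sqrt(2DS/H) = 402.1702
sqrt((H+B)/B) = 1.1760
Q* = 402.1702 * 1.1760 = 472.9605

472.9605 units


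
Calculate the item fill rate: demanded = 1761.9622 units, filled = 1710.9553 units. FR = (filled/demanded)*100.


FR = 1710.9553 / 1761.9622 * 100 = 97.1051

97.1051%


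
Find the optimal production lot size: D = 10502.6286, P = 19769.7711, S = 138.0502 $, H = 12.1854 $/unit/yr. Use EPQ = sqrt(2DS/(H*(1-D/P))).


1 - D/P = 1 - 0.5312 = 0.4688
H*(1-D/P) = 5.7119
2DS = 2899779.9575
EPQ = sqrt(507669.4780) = 712.5093

712.5093 units


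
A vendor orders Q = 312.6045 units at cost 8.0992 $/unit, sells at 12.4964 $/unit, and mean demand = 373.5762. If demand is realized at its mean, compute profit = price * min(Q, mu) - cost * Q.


Sales at mu = min(312.6045, 373.5762) = 312.6045
Revenue = 12.4964 * 312.6045 = 3906.4309
Total cost = 8.0992 * 312.6045 = 2531.8464
Profit = 3906.4309 - 2531.8464 = 1374.5845

1374.5845 $


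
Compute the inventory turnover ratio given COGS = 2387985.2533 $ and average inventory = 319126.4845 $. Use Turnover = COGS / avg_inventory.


Turnover = 2387985.2533 / 319126.4845 = 7.4829

7.4829


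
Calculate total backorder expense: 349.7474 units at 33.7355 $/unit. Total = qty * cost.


Total = 349.7474 * 33.7355 = 11798.9034

11798.9034 $


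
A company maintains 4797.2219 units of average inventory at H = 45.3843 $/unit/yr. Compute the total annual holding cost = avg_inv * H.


Cost = 4797.2219 * 45.3843 = 217718.5579

217718.5579 $/yr


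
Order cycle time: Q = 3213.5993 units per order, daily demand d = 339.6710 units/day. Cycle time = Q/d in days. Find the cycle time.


Cycle = 3213.5993 / 339.6710 = 9.4609

9.4609 days


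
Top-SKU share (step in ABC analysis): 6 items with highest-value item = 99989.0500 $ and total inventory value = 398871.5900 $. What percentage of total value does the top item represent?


Top item = 99989.0500
Total = 398871.5900
Percentage = 99989.0500 / 398871.5900 * 100 = 25.0680

25.0680%


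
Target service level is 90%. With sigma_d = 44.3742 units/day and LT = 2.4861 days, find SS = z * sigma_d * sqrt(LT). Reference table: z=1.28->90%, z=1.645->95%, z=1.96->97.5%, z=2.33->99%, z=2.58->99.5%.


From the table, SL = 90% corresponds to z = 1.28
sqrt(LT) = sqrt(2.4861) = 1.5767
SS = 1.28 * 44.3742 * 1.5767 = 89.5571

89.5571 units


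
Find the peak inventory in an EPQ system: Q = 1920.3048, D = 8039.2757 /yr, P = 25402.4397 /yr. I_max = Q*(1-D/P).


D/P = 0.3165
1 - D/P = 0.6835
I_max = 1920.3048 * 0.6835 = 1312.5734

1312.5734 units


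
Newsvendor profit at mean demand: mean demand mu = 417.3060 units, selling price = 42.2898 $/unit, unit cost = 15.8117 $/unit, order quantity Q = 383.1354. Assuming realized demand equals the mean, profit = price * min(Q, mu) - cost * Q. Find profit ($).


Sales at mu = min(383.1354, 417.3060) = 383.1354
Revenue = 42.2898 * 383.1354 = 16202.7194
Total cost = 15.8117 * 383.1354 = 6058.0220
Profit = 16202.7194 - 6058.0220 = 10144.6974

10144.6974 $


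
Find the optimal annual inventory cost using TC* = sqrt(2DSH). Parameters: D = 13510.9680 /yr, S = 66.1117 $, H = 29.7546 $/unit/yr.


2*D*S*H = 53155585.0002
TC* = sqrt(53155585.0002) = 7290.7877

7290.7877 $/yr


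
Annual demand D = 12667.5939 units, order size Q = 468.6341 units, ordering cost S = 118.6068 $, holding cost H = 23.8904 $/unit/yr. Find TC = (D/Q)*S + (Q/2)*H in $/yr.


Ordering cost = D*S/Q = 3206.0466
Holding cost = Q*H/2 = 5597.9281
TC = 3206.0466 + 5597.9281 = 8803.9747

8803.9747 $/yr


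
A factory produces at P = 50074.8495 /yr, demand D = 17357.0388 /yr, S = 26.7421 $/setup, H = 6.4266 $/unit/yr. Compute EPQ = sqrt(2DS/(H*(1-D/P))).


1 - D/P = 1 - 0.3466 = 0.6534
H*(1-D/P) = 4.1990
2DS = 928327.3346
EPQ = sqrt(221082.9679) = 470.1946

470.1946 units


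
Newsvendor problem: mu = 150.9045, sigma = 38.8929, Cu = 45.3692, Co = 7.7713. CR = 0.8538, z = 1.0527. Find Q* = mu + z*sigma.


CR = Cu/(Cu+Co) = 45.3692/(45.3692+7.7713) = 0.8538
z = 1.0527
Q* = 150.9045 + 1.0527 * 38.8929 = 191.8471

191.8471 units


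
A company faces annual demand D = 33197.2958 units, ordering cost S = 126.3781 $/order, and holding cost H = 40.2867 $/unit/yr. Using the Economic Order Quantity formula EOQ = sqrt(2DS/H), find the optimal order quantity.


2*D*S = 2 * 33197.2958 * 126.3781 = 8390822.3367
2*D*S/H = 208277.7278
EOQ = sqrt(208277.7278) = 456.3745

456.3745 units


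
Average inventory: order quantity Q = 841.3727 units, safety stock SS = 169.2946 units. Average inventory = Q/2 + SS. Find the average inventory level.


Q/2 = 420.6864
Avg = 420.6864 + 169.2946 = 589.9810

589.9810 units


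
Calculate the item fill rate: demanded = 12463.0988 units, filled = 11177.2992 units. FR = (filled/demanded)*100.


FR = 11177.2992 / 12463.0988 * 100 = 89.6831

89.6831%


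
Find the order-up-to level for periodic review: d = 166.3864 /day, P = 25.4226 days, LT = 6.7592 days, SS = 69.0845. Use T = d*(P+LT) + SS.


P + LT = 32.1818
d*(P+LT) = 166.3864 * 32.1818 = 5354.6138
T = 5354.6138 + 69.0845 = 5423.6983

5423.6983 units


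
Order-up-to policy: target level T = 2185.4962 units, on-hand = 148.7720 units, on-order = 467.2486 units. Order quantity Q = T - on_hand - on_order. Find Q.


Inventory position = OH + OO = 148.7720 + 467.2486 = 616.0206
Q = 2185.4962 - 616.0206 = 1569.4756

1569.4756 units


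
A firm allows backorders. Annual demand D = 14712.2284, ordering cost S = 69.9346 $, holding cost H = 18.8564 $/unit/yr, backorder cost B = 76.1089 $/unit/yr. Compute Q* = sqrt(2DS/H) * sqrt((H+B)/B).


sqrt(2DS/H) = 330.3474
sqrt((H+B)/B) = 1.1170
Q* = 330.3474 * 1.1170 = 369.0079

369.0079 units


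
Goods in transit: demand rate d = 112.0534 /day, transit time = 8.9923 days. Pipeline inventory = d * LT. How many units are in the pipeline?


Pipeline = 112.0534 * 8.9923 = 1007.6178

1007.6178 units


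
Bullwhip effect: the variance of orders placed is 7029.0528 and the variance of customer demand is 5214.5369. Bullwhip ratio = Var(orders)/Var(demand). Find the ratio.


BW = 7029.0528 / 5214.5369 = 1.3480

1.3480


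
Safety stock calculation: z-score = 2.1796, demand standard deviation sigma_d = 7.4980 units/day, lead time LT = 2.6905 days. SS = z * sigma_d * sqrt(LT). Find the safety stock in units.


sqrt(LT) = sqrt(2.6905) = 1.6403
SS = 2.1796 * 7.4980 * 1.6403 = 26.8064

26.8064 units


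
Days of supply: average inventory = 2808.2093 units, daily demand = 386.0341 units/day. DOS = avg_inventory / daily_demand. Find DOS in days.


DOS = 2808.2093 / 386.0341 = 7.2745

7.2745 days


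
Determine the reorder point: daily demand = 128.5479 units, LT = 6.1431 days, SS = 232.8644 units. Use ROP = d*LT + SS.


d*LT = 128.5479 * 6.1431 = 789.6826
ROP = 789.6826 + 232.8644 = 1022.5470

1022.5470 units


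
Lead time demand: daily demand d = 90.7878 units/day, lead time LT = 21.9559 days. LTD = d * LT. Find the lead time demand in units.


LTD = 90.7878 * 21.9559 = 1993.3279

1993.3279 units


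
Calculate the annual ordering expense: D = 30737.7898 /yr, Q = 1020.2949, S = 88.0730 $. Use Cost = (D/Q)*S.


Number of orders = D/Q = 30.1264
Cost = 30.1264 * 88.0730 = 2653.3205

2653.3205 $/yr


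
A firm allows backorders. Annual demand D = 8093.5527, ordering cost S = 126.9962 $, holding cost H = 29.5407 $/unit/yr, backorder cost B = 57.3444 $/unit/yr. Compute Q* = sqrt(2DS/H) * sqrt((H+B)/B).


sqrt(2DS/H) = 263.7968
sqrt((H+B)/B) = 1.2309
Q* = 263.7968 * 1.2309 = 324.7108

324.7108 units


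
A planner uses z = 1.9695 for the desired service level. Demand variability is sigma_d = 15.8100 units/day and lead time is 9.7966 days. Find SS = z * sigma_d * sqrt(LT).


sqrt(LT) = sqrt(9.7966) = 3.1300
SS = 1.9695 * 15.8100 * 3.1300 = 97.4598

97.4598 units


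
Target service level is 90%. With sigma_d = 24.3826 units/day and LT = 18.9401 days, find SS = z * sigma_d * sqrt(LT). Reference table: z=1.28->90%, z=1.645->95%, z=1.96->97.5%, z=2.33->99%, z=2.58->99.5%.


From the table, SL = 90% corresponds to z = 1.28
sqrt(LT) = sqrt(18.9401) = 4.3520
SS = 1.28 * 24.3826 * 4.3520 = 135.8254

135.8254 units


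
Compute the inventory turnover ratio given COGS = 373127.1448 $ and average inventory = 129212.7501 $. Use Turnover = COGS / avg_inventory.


Turnover = 373127.1448 / 129212.7501 = 2.8877

2.8877


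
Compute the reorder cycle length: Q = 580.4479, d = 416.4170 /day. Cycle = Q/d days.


Cycle = 580.4479 / 416.4170 = 1.3939

1.3939 days


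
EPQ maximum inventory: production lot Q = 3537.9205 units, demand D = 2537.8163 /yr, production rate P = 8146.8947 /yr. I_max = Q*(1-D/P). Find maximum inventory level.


D/P = 0.3115
1 - D/P = 0.6885
I_max = 3537.9205 * 0.6885 = 2435.8328

2435.8328 units


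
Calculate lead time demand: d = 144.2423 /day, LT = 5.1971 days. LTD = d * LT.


LTD = 144.2423 * 5.1971 = 749.6417

749.6417 units


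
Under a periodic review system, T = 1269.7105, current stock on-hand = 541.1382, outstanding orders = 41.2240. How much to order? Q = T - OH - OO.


Inventory position = OH + OO = 541.1382 + 41.2240 = 582.3622
Q = 1269.7105 - 582.3622 = 687.3483

687.3483 units


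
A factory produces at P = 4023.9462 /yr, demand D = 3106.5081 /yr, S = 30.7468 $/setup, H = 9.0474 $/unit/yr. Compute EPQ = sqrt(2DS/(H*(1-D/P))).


1 - D/P = 1 - 0.7720 = 0.2280
H*(1-D/P) = 2.0628
2DS = 191030.3665
EPQ = sqrt(92609.1741) = 304.3176

304.3176 units


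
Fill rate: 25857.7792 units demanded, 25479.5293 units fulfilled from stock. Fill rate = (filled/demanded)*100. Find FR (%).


FR = 25479.5293 / 25857.7792 * 100 = 98.5372

98.5372%


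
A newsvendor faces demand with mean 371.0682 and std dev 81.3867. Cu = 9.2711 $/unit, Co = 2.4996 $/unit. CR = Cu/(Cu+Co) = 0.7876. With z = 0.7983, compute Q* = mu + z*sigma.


CR = Cu/(Cu+Co) = 9.2711/(9.2711+2.4996) = 0.7876
z = 0.7983
Q* = 371.0682 + 0.7983 * 81.3867 = 436.0392

436.0392 units


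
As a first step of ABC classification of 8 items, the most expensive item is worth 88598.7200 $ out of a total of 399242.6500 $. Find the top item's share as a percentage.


Top item = 88598.7200
Total = 399242.6500
Percentage = 88598.7200 / 399242.6500 * 100 = 22.1917

22.1917%


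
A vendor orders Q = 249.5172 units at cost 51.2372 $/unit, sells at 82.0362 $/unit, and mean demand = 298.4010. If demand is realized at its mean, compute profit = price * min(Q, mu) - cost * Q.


Sales at mu = min(249.5172, 298.4010) = 249.5172
Revenue = 82.0362 * 249.5172 = 20469.4429
Total cost = 51.2372 * 249.5172 = 12784.5627
Profit = 20469.4429 - 12784.5627 = 7684.8802

7684.8802 $


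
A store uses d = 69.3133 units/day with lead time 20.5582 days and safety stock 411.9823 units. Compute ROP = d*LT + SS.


d*LT = 69.3133 * 20.5582 = 1424.9567
ROP = 1424.9567 + 411.9823 = 1836.9390

1836.9390 units


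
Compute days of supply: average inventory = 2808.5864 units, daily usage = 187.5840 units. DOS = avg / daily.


DOS = 2808.5864 / 187.5840 = 14.9724

14.9724 days


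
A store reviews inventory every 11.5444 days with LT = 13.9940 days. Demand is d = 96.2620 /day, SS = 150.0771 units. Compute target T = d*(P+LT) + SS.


P + LT = 25.5384
d*(P+LT) = 96.2620 * 25.5384 = 2458.3775
T = 2458.3775 + 150.0771 = 2608.4546

2608.4546 units


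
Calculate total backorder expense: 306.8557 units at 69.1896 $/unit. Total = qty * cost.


Total = 306.8557 * 69.1896 = 21231.2231

21231.2231 $


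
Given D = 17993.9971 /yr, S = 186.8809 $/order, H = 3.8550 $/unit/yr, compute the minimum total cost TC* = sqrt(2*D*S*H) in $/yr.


2*D*S*H = 25926682.0131
TC* = sqrt(25926682.0131) = 5091.8250

5091.8250 $/yr


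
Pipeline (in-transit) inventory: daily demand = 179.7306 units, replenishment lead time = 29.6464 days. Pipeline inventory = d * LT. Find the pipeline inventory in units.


Pipeline = 179.7306 * 29.6464 = 5328.3653

5328.3653 units


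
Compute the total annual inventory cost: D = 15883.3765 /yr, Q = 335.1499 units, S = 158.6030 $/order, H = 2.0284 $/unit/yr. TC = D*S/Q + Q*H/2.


Ordering cost = D*S/Q = 7516.4909
Holding cost = Q*H/2 = 339.9090
TC = 7516.4909 + 339.9090 = 7856.3999

7856.3999 $/yr


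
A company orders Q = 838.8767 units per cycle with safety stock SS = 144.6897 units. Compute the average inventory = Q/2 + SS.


Q/2 = 419.4384
Avg = 419.4384 + 144.6897 = 564.1281

564.1281 units


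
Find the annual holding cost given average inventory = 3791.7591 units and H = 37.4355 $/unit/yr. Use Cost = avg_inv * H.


Cost = 3791.7591 * 37.4355 = 141946.3978

141946.3978 $/yr


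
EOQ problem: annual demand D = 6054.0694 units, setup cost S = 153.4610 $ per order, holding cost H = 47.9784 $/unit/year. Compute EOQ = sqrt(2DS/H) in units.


2*D*S = 2 * 6054.0694 * 153.4610 = 1858127.0884
2*D*S/H = 38728.4088
EOQ = sqrt(38728.4088) = 196.7953

196.7953 units


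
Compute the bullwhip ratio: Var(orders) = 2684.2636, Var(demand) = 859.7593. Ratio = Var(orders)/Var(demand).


BW = 2684.2636 / 859.7593 = 3.1221

3.1221


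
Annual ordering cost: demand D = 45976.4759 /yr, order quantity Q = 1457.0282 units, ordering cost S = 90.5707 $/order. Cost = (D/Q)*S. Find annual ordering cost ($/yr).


Number of orders = D/Q = 31.5550
Cost = 31.5550 * 90.5707 = 2857.9554

2857.9554 $/yr


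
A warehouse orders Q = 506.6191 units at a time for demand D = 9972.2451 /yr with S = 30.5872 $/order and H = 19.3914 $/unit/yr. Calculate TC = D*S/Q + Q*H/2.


Ordering cost = D*S/Q = 602.0757
Holding cost = Q*H/2 = 4912.0268
TC = 602.0757 + 4912.0268 = 5514.1025

5514.1025 $/yr


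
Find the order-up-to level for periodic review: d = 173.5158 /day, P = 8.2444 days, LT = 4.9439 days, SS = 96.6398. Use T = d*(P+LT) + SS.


P + LT = 13.1883
d*(P+LT) = 173.5158 * 13.1883 = 2288.3784
T = 2288.3784 + 96.6398 = 2385.0182

2385.0182 units


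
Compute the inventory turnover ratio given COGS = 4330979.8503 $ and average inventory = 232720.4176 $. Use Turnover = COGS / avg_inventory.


Turnover = 4330979.8503 / 232720.4176 = 18.6102

18.6102


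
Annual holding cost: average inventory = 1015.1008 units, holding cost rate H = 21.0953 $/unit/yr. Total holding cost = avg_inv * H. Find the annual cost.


Cost = 1015.1008 * 21.0953 = 21413.8559

21413.8559 $/yr


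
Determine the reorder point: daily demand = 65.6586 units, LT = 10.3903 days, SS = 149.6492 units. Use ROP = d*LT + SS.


d*LT = 65.6586 * 10.3903 = 682.2126
ROP = 682.2126 + 149.6492 = 831.8618

831.8618 units


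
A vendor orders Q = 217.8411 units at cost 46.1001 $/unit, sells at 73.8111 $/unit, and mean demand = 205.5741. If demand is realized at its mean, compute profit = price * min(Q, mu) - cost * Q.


Sales at mu = min(217.8411, 205.5741) = 205.5741
Revenue = 73.8111 * 205.5741 = 15173.6505
Total cost = 46.1001 * 217.8411 = 10042.4965
Profit = 15173.6505 - 10042.4965 = 5131.1540

5131.1540 $


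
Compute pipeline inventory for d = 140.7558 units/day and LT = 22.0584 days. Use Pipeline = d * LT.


Pipeline = 140.7558 * 22.0584 = 3104.8477

3104.8477 units


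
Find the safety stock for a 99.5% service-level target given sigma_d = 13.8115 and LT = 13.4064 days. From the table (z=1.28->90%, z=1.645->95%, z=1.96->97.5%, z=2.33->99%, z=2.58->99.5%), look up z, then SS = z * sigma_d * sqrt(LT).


From the table, SL = 99.5% corresponds to z = 2.58
sqrt(LT) = sqrt(13.4064) = 3.6615
SS = 2.58 * 13.8115 * 3.6615 = 130.4718

130.4718 units


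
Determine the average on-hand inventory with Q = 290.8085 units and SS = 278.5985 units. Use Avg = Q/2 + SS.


Q/2 = 145.4042
Avg = 145.4042 + 278.5985 = 424.0027

424.0027 units


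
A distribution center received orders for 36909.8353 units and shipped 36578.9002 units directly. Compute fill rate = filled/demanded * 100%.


FR = 36578.9002 / 36909.8353 * 100 = 99.1034

99.1034%


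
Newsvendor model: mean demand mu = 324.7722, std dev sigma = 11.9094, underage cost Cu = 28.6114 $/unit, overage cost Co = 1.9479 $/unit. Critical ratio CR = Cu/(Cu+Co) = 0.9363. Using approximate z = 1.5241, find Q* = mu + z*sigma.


CR = Cu/(Cu+Co) = 28.6114/(28.6114+1.9479) = 0.9363
z = 1.5241
Q* = 324.7722 + 1.5241 * 11.9094 = 342.9233

342.9233 units


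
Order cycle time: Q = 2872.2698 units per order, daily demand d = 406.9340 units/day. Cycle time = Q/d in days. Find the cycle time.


Cycle = 2872.2698 / 406.9340 = 7.0583

7.0583 days


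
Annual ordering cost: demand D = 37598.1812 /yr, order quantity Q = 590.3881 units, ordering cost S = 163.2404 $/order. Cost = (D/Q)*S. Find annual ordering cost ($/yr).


Number of orders = D/Q = 63.6838
Cost = 63.6838 * 163.2404 = 10395.7755

10395.7755 $/yr


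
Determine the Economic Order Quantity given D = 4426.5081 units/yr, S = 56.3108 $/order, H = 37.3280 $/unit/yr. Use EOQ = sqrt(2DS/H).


2*D*S = 2 * 4426.5081 * 56.3108 = 498520.4246
2*D*S/H = 13355.1335
EOQ = sqrt(13355.1335) = 115.5644

115.5644 units


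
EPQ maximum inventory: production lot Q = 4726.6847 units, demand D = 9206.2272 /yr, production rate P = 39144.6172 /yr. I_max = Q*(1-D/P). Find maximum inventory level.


D/P = 0.2352
1 - D/P = 0.7648
I_max = 4726.6847 * 0.7648 = 3615.0393

3615.0393 units


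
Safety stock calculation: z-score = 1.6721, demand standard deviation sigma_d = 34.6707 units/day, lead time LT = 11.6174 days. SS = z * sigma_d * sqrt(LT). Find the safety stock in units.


sqrt(LT) = sqrt(11.6174) = 3.4084
SS = 1.6721 * 34.6707 * 3.4084 = 197.5965

197.5965 units


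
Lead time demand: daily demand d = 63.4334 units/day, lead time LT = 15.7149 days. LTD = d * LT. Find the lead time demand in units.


LTD = 63.4334 * 15.7149 = 996.8495

996.8495 units
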